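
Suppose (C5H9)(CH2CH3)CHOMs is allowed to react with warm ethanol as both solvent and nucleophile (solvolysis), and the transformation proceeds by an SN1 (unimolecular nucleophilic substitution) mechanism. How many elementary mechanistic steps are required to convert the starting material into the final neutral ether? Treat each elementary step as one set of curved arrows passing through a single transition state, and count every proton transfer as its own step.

4

Step 1: Unassisted departure of MsO⁻ (taking the C–O bonding pair) generates a secondary carbocation.
Step 2: A 1,2-hydride shift from the adjacent cyclopentyl carbon moves the positive charge from the secondary centre to an adjacent carbon, generating a more stable tertiary carbocation.
Step 3: Nucleophilic capture: the oxygen of CH3CH2OH bonds to the cationic carbon, producing an oxonium-ion intermediate.
Step 4: Proton transfer from the O–H of the oxonium ion to a solvent molecule delivers the neutral ether.
Total: 4 elementary steps.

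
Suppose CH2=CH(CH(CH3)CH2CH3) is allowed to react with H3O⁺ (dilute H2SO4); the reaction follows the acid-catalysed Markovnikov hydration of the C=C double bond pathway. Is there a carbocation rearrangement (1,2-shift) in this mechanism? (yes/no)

yes

The first-formed carbocation is secondary.
The adjacent sec-butyl carbon already bears 2 other carbon substituents and has a hydrogen to migrate; after a 1,2-hydride shift from that carbon the positive charge sits on a tertiary centre.
Tertiary is more stable than secondary, so the shift occurs.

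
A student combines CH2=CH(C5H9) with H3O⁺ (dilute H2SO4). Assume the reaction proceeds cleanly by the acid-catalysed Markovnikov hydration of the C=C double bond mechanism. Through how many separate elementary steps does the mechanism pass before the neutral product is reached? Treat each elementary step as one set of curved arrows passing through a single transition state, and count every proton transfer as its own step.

4

Step 1: Protonation of the alkene by H3O⁺: the π bond acts as the nucleophile and picks up H⁺, giving the more stable (Markovnikov) secondary carbocation. H2O is released.
Step 2: A hydride (H with its bonding pair) migrates from the adjacent cyclopentyl carbon to the cationic centre — a 1,2-hydride shift — upgrading the secondary cation to a tertiary one.
Step 3: A lone pair on the oxygen of H2O attacks the carbocation, forming a C–O bond and an oxonium ion (a protonated alcohol).
Step 4: Proton transfer from the O–H of the oxonium ion to H2O completes the catalytic cycle and yields the alcohol.
Total: 4 elementary steps.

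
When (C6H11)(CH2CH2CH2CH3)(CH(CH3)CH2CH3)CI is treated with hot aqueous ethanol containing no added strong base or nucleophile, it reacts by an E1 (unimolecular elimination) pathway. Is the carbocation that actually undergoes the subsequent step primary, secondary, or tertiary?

tertiary

Step 1: The C–I bond breaks with both electrons going to the iodide; I⁻ leaves and a tertiary carbocation remains.
No single 1,2-shift to an adjacent carbon would give a more-substituted cation, so no rearrangement occurs.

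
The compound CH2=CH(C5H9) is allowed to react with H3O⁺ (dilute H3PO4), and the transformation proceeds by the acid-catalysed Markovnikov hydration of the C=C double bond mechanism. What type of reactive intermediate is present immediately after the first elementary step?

secondary carbocation

Step 1: Electrophilic addition begins with the π(C=C) electrons forming a bond to the proton of H3O⁺. Following Markovnikov's rule, the resulting cation is secondary. H2O is released.
After step 1 the species present is a secondary carbocation.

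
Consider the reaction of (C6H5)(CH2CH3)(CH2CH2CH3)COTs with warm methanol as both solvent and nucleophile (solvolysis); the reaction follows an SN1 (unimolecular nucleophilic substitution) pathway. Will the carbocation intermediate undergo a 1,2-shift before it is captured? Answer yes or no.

The first-formed carbocation is tertiary.
No single 1,2-shift to an adjacent carbon would produce a more-substituted cation than the one already present, so no rearrangement occurs.

no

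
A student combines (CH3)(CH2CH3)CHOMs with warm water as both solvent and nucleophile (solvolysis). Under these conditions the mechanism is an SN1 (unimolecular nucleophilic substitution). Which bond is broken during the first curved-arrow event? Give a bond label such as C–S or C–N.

Step 1: The C–O bond breaks with both electrons going to the mesylate; MsO⁻ leaves and a secondary carbocation remains.
The bond broken in this step is the C–O bond.

C–O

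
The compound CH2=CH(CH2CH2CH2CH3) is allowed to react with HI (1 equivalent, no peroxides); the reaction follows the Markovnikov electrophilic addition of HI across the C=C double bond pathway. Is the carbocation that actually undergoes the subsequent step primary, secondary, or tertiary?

secondary

Step 1: The π electrons of the C=C bond attack a proton of HI; Markovnikov addition places the new C–H on the less-substituted alkene carbon, so the positive charge ends up on the more-substituted carbon — a secondary carbocation. The H–I bond breaks heterolytically, releasing I⁻.
No single 1,2-shift to an adjacent carbon would give a more-substituted cation, so no rearrangement occurs.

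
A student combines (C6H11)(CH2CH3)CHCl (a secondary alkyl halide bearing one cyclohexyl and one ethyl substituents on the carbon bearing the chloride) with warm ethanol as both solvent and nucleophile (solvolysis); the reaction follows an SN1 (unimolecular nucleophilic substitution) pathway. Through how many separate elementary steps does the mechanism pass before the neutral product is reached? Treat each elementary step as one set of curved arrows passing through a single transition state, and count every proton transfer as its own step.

4

Step 1: Rate-determining heterolysis of the C–Cl bond gives Cl⁻ and a secondary carbocation.
Step 2: A hydride (H with its bonding pair) migrates from the adjacent cyclohexyl carbon to the cationic centre — a 1,2-hydride shift — upgrading the secondary cation to a tertiary one.
Step 3: A lone pair on the oxygen of CH3CH2OH attacks the carbocation, forming a new C–O σ-bond and an oxonium ion.
Step 4: Deprotonation of the oxonium oxygen by solvent ethanol yields the neutral ether.
Total: 4 elementary steps.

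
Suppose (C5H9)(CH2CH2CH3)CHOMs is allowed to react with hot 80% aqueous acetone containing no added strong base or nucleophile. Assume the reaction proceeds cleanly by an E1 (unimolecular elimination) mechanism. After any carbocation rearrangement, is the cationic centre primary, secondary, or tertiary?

Step 1: Rate-determining heterolysis of the C–O bond gives MsO⁻ and a secondary carbocation.
Step 2: Carbocation rearrangement: a 1,2-hydride shift from the adjacent cyclopentyl carbon converts the initially-formed secondary cation into the more stable tertiary cation.
The cation rearranges from secondary to tertiary via a 1,2-hydride shift from the adjacent cyclopentyl carbon; the tertiary cation is what reacts next.

tertiary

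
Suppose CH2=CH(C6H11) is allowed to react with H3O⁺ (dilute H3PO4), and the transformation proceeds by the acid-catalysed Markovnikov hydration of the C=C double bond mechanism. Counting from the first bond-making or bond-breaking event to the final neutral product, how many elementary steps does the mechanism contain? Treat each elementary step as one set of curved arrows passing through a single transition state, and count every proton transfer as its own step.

Step 1: The π electrons of the C=C bond attack a proton of H3O⁺; Markovnikov addition places the new C–H on the less-substituted alkene carbon, so the positive charge ends up on the more-substituted carbon — a secondary carbocation. H2O is released.
Step 2: A hydride (H with its bonding pair) migrates from the adjacent cyclohexyl carbon to the cationic centre — a 1,2-hydride shift — upgrading the secondary cation to a tertiary one.
Step 3: Water acts as the nucleophile: an oxygen lone pair bonds to the cationic carbon, giving an oxonium-ion intermediate.
Step 4: Proton transfer from the O–H of the oxonium ion to H2O completes the catalytic cycle and yields the alcohol.
Total: 4 elementary steps.

4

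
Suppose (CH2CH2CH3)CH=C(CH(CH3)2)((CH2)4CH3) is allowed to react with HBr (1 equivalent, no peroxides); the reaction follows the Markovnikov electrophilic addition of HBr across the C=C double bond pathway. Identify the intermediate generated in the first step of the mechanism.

tertiary carbocation

Step 1: Electrophilic addition begins with the π(C=C) electrons forming a bond to the proton of HBr. Following Markovnikov's rule, the resulting cation is tertiary. The H–Br bond breaks heterolytically, releasing Br⁻.
After step 1 the species present is a tertiary carbocation.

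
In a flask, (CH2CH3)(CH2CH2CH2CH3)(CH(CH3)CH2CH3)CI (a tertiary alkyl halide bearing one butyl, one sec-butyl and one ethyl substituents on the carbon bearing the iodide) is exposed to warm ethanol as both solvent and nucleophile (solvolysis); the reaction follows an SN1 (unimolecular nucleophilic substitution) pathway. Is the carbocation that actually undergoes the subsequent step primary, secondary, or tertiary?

Step 1: Ionisation: the C–I σ-bond cleaves heterolytically; both bonding electrons depart with I⁻, leaving a tertiary carbocation at the α-carbon.
No single 1,2-shift to an adjacent carbon would give a more-substituted cation, so no rearrangement occurs.

tertiary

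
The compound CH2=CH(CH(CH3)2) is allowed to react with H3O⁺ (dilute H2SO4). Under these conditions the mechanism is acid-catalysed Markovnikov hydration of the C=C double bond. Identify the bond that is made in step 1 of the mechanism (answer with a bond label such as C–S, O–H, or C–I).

C–H

Step 1: The π electrons of the C=C bond attack a proton of H3O⁺; Markovnikov addition places the new C–H on the less-substituted alkene carbon, so the positive charge ends up on the more-substituted carbon — a secondary carbocation. H2O is released.
The bond formed in this step is the C–H bond.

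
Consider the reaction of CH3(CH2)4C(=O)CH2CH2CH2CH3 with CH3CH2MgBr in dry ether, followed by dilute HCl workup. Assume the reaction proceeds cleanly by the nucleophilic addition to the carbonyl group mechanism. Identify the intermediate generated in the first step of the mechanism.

Step 1: A lone pair / filled orbital on the carbanion-like carbon of CH3CH2MgBr attacks the electrophilic carbonyl carbon; the π(C=O) electrons shift onto oxygen, producing a tetrahedral alkoxide intermediate.
After step 1 the species present is a tetrahedral alkoxide intermediate.

tetrahedral alkoxide intermediate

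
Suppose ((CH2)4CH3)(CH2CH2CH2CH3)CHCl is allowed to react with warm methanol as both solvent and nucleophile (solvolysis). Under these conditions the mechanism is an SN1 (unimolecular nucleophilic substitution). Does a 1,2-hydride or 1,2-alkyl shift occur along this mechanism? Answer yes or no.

no

The first-formed carbocation is secondary.
No single 1,2-shift to an adjacent carbon would produce a more-substituted cation than the one already present, so no rearrangement occurs.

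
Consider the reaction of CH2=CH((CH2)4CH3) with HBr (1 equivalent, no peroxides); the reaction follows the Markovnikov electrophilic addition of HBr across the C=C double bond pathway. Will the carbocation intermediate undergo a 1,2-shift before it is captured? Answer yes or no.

The first-formed carbocation is secondary.
No single 1,2-shift to an adjacent carbon would produce a more-substituted cation than the one already present, so no rearrangement occurs.

no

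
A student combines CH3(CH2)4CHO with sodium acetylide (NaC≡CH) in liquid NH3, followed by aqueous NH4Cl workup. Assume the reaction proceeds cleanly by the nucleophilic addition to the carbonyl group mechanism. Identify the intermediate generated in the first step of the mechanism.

Step 1: HC≡C⁻ attacks the sp² carbonyl carbon; the C=O π bond breaks and the electrons end up as a lone pair on the alkoxide oxygen of the tetrahedral intermediate.
After step 1 the species present is a tetrahedral alkoxide intermediate.

tetrahedral alkoxide intermediate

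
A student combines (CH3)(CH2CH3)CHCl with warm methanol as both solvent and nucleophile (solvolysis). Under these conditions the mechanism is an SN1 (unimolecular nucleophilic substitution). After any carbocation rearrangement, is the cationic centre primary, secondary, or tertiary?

secondary

Step 1: Ionisation: the C–Cl σ-bond cleaves heterolytically; both bonding electrons depart with Cl⁻, leaving a secondary carbocation at the α-carbon.
No single 1,2-shift to an adjacent carbon would give a more-substituted cation, so no rearrangement occurs.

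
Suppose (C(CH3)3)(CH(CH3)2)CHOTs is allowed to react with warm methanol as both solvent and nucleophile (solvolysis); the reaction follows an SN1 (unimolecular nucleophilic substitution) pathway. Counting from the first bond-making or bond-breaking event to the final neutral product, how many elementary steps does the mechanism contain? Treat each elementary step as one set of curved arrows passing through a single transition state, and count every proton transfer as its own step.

4

Step 1: Unassisted departure of TsO⁻ (taking the C–O bonding pair) generates a secondary carbocation.
Step 2: A 1,2-hydride shift from the adjacent isopropyl carbon moves the positive charge from the secondary centre to an adjacent carbon, generating a more stable tertiary carbocation.
Step 3: Nucleophilic capture: the oxygen of CH3OH bonds to the cationic carbon, producing an oxonium-ion intermediate.
Step 4: Deprotonation of the oxonium oxygen by solvent methanol yields the neutral ether.
Total: 4 elementary steps.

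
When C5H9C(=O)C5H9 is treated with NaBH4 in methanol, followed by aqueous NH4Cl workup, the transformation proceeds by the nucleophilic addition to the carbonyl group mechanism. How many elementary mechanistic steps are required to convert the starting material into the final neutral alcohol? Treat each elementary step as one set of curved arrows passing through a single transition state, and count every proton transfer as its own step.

Step 1: A lone pair / filled orbital on H⁻ (delivered from BH4⁻) attacks the electrophilic carbonyl carbon; the π(C=O) electrons shift onto oxygen, producing a tetrahedral alkoxide intermediate.
Step 2: On aqueous NH4Cl workup the alkoxide oxygen is protonated, giving an alcohol.
Total: 2 elementary steps.

2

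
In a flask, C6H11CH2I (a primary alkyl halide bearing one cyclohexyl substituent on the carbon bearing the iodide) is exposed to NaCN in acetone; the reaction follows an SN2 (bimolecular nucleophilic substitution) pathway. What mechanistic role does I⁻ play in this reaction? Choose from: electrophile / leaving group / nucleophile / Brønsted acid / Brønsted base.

Step 1: Backside attack by CN⁻ on the carbon bearing the iodide: the new C–C bond forms as the C–I bond breaks, with Walden inversion at carbon.
I⁻ departs with both electrons of the breaking σ-bond — that is the definition of a leaving group.

leaving group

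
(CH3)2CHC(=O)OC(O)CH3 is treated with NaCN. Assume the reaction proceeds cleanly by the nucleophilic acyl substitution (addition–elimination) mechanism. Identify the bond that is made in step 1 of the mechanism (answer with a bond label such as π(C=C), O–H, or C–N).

Step 1: A lone pair on the C of CN⁻ attacks the electrophilic acyl carbon; the π(C=O) electrons move onto oxygen, giving a tetrahedral intermediate.
The bond formed in this step is the C–C bond.

C–C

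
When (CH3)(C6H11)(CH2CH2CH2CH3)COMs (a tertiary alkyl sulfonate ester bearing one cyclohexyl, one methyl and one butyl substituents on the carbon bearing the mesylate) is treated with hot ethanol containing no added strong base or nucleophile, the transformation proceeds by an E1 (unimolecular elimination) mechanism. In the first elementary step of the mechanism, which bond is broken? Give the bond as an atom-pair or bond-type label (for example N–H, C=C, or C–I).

Step 1: Ionisation: the C–O σ-bond cleaves heterolytically; both bonding electrons depart with MsO⁻, leaving a tertiary carbocation at the α-carbon.
The bond broken in this step is the C–O bond.

C–O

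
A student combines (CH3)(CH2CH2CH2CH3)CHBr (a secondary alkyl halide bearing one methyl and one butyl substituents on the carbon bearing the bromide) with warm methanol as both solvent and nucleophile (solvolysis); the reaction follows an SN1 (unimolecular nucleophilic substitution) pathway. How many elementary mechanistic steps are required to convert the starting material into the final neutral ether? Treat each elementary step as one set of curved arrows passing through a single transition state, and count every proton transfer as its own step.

Step 1: Ionisation: the C–Br σ-bond cleaves heterolytically; both bonding electrons depart with Br⁻, leaving a secondary carbocation at the α-carbon.
(No 1,2-shift: no single shift to an adjacent carbon would give a more stable cation.)
Step 2: Nucleophilic capture: the oxygen of CH3OH bonds to the cationic carbon, producing an oxonium-ion intermediate.
Step 3: Proton transfer from the O–H of the oxonium ion to a solvent molecule delivers the neutral ether.
Total: 3 elementary steps.

3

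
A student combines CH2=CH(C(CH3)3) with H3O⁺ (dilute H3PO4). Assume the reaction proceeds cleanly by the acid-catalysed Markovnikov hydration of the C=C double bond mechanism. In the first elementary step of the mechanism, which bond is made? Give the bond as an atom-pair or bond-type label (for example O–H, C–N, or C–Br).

Step 1: The π electrons of the C=C bond attack a proton of H3O⁺; Markovnikov addition places the new C–H on the less-substituted alkene carbon, so the positive charge ends up on the more-substituted carbon — a secondary carbocation. H2O is released.
The bond formed in this step is the C–H bond.

C–H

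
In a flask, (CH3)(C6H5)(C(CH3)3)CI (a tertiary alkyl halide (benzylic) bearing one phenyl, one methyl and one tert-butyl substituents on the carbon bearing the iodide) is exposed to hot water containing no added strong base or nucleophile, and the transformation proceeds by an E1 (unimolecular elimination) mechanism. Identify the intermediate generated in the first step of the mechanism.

Step 1: Unassisted departure of I⁻ (taking the C–I bonding pair) generates a tertiary carbocation.
After step 1 the species present is a tertiary carbocation.

tertiary carbocation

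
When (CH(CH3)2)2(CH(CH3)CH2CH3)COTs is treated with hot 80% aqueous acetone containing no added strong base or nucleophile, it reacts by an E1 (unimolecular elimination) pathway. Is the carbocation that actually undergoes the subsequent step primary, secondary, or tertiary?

tertiary

Step 1: The C–O bond breaks with both electrons going to the tosylate; TsO⁻ leaves and a tertiary carbocation remains.
No single 1,2-shift to an adjacent carbon would give a more-substituted cation, so no rearrangement occurs.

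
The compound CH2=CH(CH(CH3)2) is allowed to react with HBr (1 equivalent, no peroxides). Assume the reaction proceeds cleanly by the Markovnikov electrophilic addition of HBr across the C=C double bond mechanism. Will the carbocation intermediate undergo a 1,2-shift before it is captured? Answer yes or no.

yes

The first-formed carbocation is secondary.
The adjacent isopropyl carbon already bears 2 other carbon substituents and has a hydrogen to migrate; after a 1,2-hydride shift from that carbon the positive charge sits on a tertiary centre.
Tertiary is more stable than secondary, so the shift occurs.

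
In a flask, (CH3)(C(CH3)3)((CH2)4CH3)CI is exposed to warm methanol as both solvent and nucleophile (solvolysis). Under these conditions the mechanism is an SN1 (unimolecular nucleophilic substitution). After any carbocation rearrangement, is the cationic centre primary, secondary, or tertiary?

tertiary

Step 1: Rate-determining heterolysis of the C–I bond gives I⁻ and a tertiary carbocation.
No single 1,2-shift to an adjacent carbon would give a more-substituted cation, so no rearrangement occurs.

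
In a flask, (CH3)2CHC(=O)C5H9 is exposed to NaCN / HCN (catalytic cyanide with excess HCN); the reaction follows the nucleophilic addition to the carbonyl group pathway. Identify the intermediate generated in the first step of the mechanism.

tetrahedral alkoxide intermediate

Step 1: A lone pair / filled orbital on CN⁻ attacks the electrophilic carbonyl carbon; the π(C=O) electrons shift onto oxygen, producing a tetrahedral alkoxide intermediate.
After step 1 the species present is a tetrahedral alkoxide intermediate.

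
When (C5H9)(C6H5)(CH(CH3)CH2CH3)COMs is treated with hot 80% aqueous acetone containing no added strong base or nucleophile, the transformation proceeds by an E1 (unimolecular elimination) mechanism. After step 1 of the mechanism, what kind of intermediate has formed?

tertiary carbocation

Step 1: The C–O bond breaks with both electrons going to the mesylate; MsO⁻ leaves and a tertiary carbocation remains.
After step 1 the species present is a tertiary carbocation.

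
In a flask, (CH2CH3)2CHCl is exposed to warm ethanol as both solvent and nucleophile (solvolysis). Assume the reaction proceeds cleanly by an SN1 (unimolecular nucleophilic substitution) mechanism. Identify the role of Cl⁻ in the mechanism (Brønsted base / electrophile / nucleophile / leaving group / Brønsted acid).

Step 1: The C–Cl bond breaks with both electrons going to the chloride; Cl⁻ leaves and a secondary carbocation remains.
Cl⁻ departs with both electrons of the breaking σ-bond — that is the definition of a leaving group.

leaving group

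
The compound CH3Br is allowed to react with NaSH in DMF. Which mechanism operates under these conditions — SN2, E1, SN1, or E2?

Conditions: a methyl substrate with a strong nucleophile in the polar aprotic solvent DMF.
These conditions are the textbook signature of the SN2 pathway.
An unhindered substrate with a strong nucleophile in a polar aprotic solvent favours one-step backside displacement.

SN2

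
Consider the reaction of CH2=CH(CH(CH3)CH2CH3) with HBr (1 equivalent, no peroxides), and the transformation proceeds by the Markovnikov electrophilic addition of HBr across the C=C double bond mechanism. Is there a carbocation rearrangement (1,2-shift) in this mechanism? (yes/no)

The first-formed carbocation is secondary.
The adjacent sec-butyl carbon already bears 2 other carbon substituents and has a hydrogen to migrate; after a 1,2-hydride shift from that carbon the positive charge sits on a tertiary centre.
Tertiary is more stable than secondary, so the shift occurs.

yes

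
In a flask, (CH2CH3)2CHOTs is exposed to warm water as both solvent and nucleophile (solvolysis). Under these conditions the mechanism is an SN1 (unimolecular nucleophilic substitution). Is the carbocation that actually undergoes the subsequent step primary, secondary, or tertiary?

Step 1: Ionisation: the C–O σ-bond cleaves heterolytically; both bonding electrons depart with TsO⁻, leaving a secondary carbocation at the α-carbon.
No single 1,2-shift to an adjacent carbon would give a more-substituted cation, so no rearrangement occurs.

secondary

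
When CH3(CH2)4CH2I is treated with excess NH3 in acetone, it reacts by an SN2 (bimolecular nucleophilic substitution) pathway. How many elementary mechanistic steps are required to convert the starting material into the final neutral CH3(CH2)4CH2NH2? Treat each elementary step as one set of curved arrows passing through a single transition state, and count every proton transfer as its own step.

2

Step 1: A lone pair on the N of NH3 attacks the α-carbon from the back side while the C–I bond breaks; both bonding electrons leave with I⁻. The product of this concerted step is an alkylammonium ion.
Step 2: A second equivalent of NH3 removes a proton from the N, giving the neutral product.
Total: 2 elementary steps.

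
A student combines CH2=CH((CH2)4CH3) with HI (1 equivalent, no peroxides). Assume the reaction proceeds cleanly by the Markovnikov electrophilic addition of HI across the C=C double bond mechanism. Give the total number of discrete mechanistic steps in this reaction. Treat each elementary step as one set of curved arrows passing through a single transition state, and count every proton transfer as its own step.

Step 1: Protonation of the alkene by HI: the π bond acts as the nucleophile and picks up H⁺, giving the more stable (Markovnikov) secondary carbocation. The H–I bond breaks heterolytically, releasing I⁻.
(No 1,2-shift: no single shift to an adjacent carbon would give a more stable cation.)
Step 2: Nucleophilic attack by I⁻ on the carbocation completes the addition, giving R–I.
Total: 2 elementary steps.

2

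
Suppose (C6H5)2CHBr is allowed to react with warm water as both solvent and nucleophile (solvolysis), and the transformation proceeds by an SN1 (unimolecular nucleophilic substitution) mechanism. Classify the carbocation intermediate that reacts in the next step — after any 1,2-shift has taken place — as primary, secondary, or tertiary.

secondary

Step 1: Ionisation: the C–Br σ-bond cleaves heterolytically; both bonding electrons depart with Br⁻, leaving a secondary carbocation at the α-carbon.
No single 1,2-shift to an adjacent carbon would give a more-substituted cation, so no rearrangement occurs.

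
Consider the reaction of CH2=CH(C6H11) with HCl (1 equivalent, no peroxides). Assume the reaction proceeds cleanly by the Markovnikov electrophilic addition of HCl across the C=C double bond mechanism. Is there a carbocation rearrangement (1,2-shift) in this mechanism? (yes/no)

yes

The first-formed carbocation is secondary.
The adjacent cyclohexyl carbon already bears 2 other carbon substituents and has a hydrogen to migrate; after a 1,2-hydride shift from that carbon the positive charge sits on a tertiary centre.
Tertiary is more stable than secondary, so the shift occurs.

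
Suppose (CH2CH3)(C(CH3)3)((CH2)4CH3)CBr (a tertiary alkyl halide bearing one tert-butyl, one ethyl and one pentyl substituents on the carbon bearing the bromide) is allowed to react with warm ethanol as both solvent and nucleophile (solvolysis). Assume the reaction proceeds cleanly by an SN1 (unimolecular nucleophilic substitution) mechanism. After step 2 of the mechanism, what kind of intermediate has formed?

oxonium ion

Step 1: Unassisted departure of Br⁻ (taking the C–Br bonding pair) generates a tertiary carbocation.
Step 2: CH3CH2OH donates an oxygen lone pair into the empty p orbital of the cation, giving a protonated ether (an oxonium ion).
After step 2 the species present is an oxonium ion.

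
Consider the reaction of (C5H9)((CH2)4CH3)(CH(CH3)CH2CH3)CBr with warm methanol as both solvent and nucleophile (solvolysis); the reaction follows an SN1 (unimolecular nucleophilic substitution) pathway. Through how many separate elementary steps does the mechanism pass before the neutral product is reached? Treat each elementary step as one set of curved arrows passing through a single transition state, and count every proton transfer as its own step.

Step 1: The C–Br bond breaks with both electrons going to the bromide; Br⁻ leaves and a tertiary carbocation remains.
(No 1,2-shift: no single shift to an adjacent carbon would give a more stable cation.)
Step 2: CH3OH donates an oxygen lone pair into the empty p orbital of the cation, giving a protonated ether (an oxonium ion).
Step 3: A second solvent molecule removes the proton on oxygen, giving the neutral ether product.
Total: 3 elementary steps.

3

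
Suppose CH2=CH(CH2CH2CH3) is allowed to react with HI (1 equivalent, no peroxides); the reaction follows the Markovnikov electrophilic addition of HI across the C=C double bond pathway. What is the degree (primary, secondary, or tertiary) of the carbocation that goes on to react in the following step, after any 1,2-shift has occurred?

secondary

Step 1: Electrophilic addition begins with the π(C=C) electrons forming a bond to the proton of HI. Following Markovnikov's rule, the resulting cation is secondary. The H–I bond breaks heterolytically, releasing I⁻.
No single 1,2-shift to an adjacent carbon would give a more-substituted cation, so no rearrangement occurs.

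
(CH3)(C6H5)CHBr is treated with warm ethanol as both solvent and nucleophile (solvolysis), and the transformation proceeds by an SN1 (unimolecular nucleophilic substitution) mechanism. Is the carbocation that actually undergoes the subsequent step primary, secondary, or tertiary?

secondary

Step 1: Rate-determining heterolysis of the C–Br bond gives Br⁻ and a secondary carbocation.
No single 1,2-shift to an adjacent carbon would give a more-substituted cation, so no rearrangement occurs.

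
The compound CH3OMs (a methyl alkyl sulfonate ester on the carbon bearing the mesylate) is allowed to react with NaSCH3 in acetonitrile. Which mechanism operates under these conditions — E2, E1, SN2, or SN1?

SN2

Conditions: a methyl substrate with a strong nucleophile in the polar aprotic solvent acetonitrile.
These conditions are the textbook signature of the SN2 pathway.
An unhindered substrate with a strong nucleophile in a polar aprotic solvent favours one-step backside displacement.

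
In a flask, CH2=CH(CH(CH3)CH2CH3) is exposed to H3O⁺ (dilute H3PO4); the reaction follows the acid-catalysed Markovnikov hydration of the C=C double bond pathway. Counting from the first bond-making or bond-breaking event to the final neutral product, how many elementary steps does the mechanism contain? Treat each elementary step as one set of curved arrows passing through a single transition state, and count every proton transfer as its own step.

Step 1: Electrophilic addition begins with the π(C=C) electrons forming a bond to the proton of H3O⁺. Following Markovnikov's rule, the resulting cation is secondary. H2O is released.
Step 2: A hydride (H with its bonding pair) migrates from the adjacent sec-butyl carbon to the cationic centre — a 1,2-hydride shift — upgrading the secondary cation to a tertiary one.
Step 3: A lone pair on the oxygen of H2O attacks the carbocation, forming a C–O bond and an oxonium ion (a protonated alcohol).
Step 4: Proton transfer from the O–H of the oxonium ion to H2O completes the catalytic cycle and yields the alcohol.
Total: 4 elementary steps.

4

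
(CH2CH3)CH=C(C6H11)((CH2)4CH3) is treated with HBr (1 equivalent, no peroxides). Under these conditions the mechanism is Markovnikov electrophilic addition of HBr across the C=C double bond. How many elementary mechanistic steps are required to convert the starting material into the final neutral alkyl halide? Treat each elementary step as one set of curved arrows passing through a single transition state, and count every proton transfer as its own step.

Step 1: Protonation of the alkene by HBr: the π bond acts as the nucleophile and picks up H⁺, giving the more stable (Markovnikov) tertiary carbocation. The H–Br bond breaks heterolytically, releasing Br⁻.
(No 1,2-shift: no single shift to an adjacent carbon would give a more stable cation.)
Step 2: Nucleophilic attack by Br⁻ on the carbocation completes the addition, giving R–Br.
Total: 2 elementary steps.

2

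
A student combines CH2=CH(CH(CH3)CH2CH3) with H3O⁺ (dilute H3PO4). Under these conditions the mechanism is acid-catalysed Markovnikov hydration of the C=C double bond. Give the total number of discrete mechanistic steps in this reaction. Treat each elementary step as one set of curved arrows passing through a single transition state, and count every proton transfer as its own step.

Step 1: Protonation of the alkene by H3O⁺: the π bond acts as the nucleophile and picks up H⁺, giving the more stable (Markovnikov) secondary carbocation. H2O is released.
Step 2: A hydride (H with its bonding pair) migrates from the adjacent sec-butyl carbon to the cationic centre — a 1,2-hydride shift — upgrading the secondary cation to a tertiary one.
Step 3: A lone pair on the oxygen of H2O attacks the carbocation, forming a C–O bond and an oxonium ion (a protonated alcohol).
Step 4: Deprotonation of the oxonium ion by a water molecule delivers the neutral alcohol and regenerates the acid catalyst.
Total: 4 elementary steps.

4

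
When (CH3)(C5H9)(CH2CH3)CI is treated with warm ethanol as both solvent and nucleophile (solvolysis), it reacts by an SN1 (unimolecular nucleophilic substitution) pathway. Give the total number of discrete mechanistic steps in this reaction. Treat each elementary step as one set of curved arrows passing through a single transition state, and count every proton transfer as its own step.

3

Step 1: Rate-determining heterolysis of the C–I bond gives I⁻ and a tertiary carbocation.
(No 1,2-shift: no single shift to an adjacent carbon would give a more stable cation.)
Step 2: A lone pair on the oxygen of CH3CH2OH attacks the carbocation, forming a new C–O σ-bond and an oxonium ion.
Step 3: Proton transfer from the O–H of the oxonium ion to a solvent molecule delivers the neutral ether.
Total: 3 elementary steps.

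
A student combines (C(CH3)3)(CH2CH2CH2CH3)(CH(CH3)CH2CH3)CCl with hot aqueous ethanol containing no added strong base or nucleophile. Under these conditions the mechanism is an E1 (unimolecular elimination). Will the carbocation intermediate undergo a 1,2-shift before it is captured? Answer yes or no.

The first-formed carbocation is tertiary.
No single 1,2-shift to an adjacent carbon would produce a more-substituted cation than the one already present, so no rearrangement occurs.

no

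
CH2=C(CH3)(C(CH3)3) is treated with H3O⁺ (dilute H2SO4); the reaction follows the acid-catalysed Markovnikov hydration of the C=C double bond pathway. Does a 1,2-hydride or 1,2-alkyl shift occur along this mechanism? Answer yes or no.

no

The first-formed carbocation is tertiary.
No single 1,2-shift to an adjacent carbon would produce a more-substituted cation than the one already present, so no rearrangement occurs.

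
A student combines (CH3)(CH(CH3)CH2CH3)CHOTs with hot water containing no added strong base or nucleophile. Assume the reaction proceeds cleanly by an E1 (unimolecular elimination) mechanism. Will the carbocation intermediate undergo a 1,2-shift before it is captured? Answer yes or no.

The first-formed carbocation is secondary.
The adjacent sec-butyl carbon already bears 2 other carbon substituents and has a hydrogen to migrate; after a 1,2-hydride shift from that carbon the positive charge sits on a tertiary centre.
Tertiary is more stable than secondary, so the shift occurs.

yes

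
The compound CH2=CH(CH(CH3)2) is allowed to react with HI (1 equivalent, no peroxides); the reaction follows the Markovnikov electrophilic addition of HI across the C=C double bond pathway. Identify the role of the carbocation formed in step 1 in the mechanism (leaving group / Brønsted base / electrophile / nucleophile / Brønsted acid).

Step 3: The I⁻ anion donates a lone pair to the carbocation, forming the new C–I σ-bond and giving the neutral alkyl halide.
The carbocation formed in step 1 accepts an electron pair into an empty or π* orbital — it is the electrophile.

electrophile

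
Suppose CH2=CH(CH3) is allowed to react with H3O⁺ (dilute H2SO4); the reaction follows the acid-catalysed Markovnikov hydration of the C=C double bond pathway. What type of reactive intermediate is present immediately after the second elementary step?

Step 1: Protonation of the alkene by H3O⁺: the π bond acts as the nucleophile and picks up H⁺, giving the more stable (Markovnikov) secondary carbocation. H2O is released.
Step 2: Water acts as the nucleophile: an oxygen lone pair bonds to the cationic carbon, giving an oxonium-ion intermediate.
After step 2 the species present is an oxonium ion.

oxonium ion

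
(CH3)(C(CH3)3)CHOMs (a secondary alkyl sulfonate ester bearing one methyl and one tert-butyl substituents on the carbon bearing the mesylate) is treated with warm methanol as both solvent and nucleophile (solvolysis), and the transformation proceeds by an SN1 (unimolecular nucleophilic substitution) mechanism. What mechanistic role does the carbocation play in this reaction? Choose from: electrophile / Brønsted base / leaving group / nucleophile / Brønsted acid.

Step 3: Nucleophilic capture: the oxygen of CH3OH bonds to the cationic carbon, producing an oxonium-ion intermediate.
The carbocation accepts an electron pair into an empty or π* orbital — it is the electrophile.

electrophile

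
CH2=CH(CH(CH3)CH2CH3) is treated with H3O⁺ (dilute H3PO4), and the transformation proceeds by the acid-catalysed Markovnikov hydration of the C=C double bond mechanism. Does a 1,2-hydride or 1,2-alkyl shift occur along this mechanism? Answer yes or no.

yes

The first-formed carbocation is secondary.
The adjacent sec-butyl carbon already bears 2 other carbon substituents and has a hydrogen to migrate; after a 1,2-hydride shift from that carbon the positive charge sits on a tertiary centre.
Tertiary is more stable than secondary, so the shift occurs.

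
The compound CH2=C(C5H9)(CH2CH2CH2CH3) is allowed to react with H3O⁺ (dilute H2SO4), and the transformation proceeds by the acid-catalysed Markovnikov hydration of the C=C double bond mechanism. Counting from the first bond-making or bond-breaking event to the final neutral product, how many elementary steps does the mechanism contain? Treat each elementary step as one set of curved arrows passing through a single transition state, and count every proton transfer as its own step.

Step 1: Electrophilic addition begins with the π(C=C) electrons forming a bond to the proton of H3O⁺. Following Markovnikov's rule, the resulting cation is tertiary. H2O is released.
(No 1,2-shift: no single shift to an adjacent carbon would give a more stable cation.)
Step 2: A lone pair on the oxygen of H2O attacks the carbocation, forming a C–O bond and an oxonium ion (a protonated alcohol).
Step 3: Deprotonation of the oxonium ion by a water molecule delivers the neutral alcohol and regenerates the acid catalyst.
Total: 3 elementary steps.

3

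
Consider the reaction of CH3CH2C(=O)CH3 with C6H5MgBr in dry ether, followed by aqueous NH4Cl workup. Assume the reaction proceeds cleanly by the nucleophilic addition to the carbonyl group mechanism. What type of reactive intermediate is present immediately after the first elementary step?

tetrahedral alkoxide intermediate

Step 1: the carbanion-like carbon of C6H5MgBr attacks the sp² carbonyl carbon; the C=O π bond breaks and the electrons end up as a lone pair on the alkoxide oxygen of the tetrahedral intermediate.
After step 1 the species present is a tetrahedral alkoxide intermediate.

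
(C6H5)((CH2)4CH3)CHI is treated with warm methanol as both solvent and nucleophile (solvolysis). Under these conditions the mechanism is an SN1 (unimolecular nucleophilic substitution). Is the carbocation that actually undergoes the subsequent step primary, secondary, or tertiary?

secondary

Step 1: Rate-determining heterolysis of the C–I bond gives I⁻ and a secondary carbocation.
No single 1,2-shift to an adjacent carbon would give a more-substituted cation, so no rearrangement occurs.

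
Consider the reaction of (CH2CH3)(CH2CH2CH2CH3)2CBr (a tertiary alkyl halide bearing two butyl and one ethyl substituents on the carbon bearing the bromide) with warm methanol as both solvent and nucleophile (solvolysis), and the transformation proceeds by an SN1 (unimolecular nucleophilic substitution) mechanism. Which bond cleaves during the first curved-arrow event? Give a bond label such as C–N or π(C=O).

Step 1: The C–Br bond breaks with both electrons going to the bromide; Br⁻ leaves and a tertiary carbocation remains.
The bond broken in this step is the C–Br bond.

C–Br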